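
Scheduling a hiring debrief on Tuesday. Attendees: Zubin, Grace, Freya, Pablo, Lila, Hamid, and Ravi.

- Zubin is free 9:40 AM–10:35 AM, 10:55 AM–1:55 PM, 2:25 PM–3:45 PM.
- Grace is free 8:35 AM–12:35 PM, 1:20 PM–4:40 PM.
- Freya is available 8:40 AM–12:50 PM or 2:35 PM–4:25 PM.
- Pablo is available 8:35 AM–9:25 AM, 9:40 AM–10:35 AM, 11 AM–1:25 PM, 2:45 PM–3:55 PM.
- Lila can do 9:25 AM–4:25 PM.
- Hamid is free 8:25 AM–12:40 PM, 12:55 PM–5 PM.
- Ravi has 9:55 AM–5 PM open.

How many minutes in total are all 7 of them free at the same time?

195

Zubin ∩ Grace: 09:40-10:35, 10:55-12:35, 13:20-13:55, 14:25-15:45.
Zubin ∩ Grace ∩ Freya: 09:40-10:35, 10:55-12:35, 14:35-15:45.
Zubin ∩ Grace ∩ Freya ∩ Pablo: 09:40-10:35, 11:00-12:35, 14:45-15:45.
Zubin ∩ Grace ∩ Freya ∩ Pablo ∩ Lila: 09:40-10:35, 11:00-12:35, 14:45-15:45.
Zubin ∩ Grace ∩ Freya ∩ Pablo ∩ Lila ∩ Hamid: 09:40-10:35, 11:00-12:35, 14:45-15:45.
Zubin ∩ Grace ∩ Freya ∩ Pablo ∩ Lila ∩ Hamid ∩ Ravi: 09:55-10:35, 11:00-12:35, 14:45-15:45.
Summing the common windows: 40 + 95 + 60 = 195 minutes.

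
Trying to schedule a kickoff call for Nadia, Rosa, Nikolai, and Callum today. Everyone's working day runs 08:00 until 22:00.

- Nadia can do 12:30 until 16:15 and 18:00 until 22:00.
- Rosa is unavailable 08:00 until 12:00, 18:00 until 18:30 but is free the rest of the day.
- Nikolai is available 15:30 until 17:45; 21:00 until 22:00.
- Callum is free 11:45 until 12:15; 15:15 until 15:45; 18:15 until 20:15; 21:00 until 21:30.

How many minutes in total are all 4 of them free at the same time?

Nadia free: 12:30-16:15, 18:00-22:00.
Rosa free: 12:00-18:00, 18:30-22:00 (invert busy blocks within the working day).
Nikolai free: 15:30-17:45, 21:00-22:00.
Callum free: 11:45-12:15, 15:15-15:45, 18:15-20:15, 21:00-21:30.
Nadia ∩ Rosa: 12:30-16:15, 18:30-22:00.
Nadia ∩ Rosa ∩ Nikolai: 15:30-16:15, 21:00-22:00.
Nadia ∩ Rosa ∩ Nikolai ∩ Callum: 15:30-15:45, 21:00-21:30.
Summing the common windows: 15 + 30 = 45 minutes.

45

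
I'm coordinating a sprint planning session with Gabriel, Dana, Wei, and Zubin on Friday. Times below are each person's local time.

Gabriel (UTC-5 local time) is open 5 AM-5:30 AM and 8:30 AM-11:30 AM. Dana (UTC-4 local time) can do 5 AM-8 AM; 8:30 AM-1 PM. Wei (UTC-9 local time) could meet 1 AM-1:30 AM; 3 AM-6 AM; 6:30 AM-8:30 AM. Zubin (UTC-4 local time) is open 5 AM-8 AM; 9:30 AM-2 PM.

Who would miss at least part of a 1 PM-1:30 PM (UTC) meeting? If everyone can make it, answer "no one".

Gabriel, Zubin

Gabriel in UTC: 10:00-10:30, 13:30-16:30 (add 5h to convert from UTC-5).
Dana in UTC: 09:00-12:00, 12:30-17:00 (add 4h to convert from UTC-4).
Wei in UTC: 10:00-10:30, 12:00-15:00, 15:30-17:30 (add 9h to convert from UTC-9).
Zubin in UTC: 09:00-12:00, 13:30-18:00 (add 4h to convert from UTC-4).
Gabriel: not fully free for 13:00-13:30. Dana: free for 13:00-13:30. Wei: free for 13:00-13:30. Zubin: not fully free for 13:00-13:30.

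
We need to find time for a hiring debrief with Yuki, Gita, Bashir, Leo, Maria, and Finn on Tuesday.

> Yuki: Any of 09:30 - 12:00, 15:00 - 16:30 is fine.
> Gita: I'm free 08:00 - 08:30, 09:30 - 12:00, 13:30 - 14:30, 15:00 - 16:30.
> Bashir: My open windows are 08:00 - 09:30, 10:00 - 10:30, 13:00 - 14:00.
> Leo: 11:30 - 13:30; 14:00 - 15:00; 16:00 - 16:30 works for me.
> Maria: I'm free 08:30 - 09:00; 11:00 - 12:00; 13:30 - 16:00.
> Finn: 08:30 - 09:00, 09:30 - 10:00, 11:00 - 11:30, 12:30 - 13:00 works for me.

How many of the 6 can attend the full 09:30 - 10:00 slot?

Yuki, Gita, and Finn can make the full 09:30-10:00 slot — that's 3.

3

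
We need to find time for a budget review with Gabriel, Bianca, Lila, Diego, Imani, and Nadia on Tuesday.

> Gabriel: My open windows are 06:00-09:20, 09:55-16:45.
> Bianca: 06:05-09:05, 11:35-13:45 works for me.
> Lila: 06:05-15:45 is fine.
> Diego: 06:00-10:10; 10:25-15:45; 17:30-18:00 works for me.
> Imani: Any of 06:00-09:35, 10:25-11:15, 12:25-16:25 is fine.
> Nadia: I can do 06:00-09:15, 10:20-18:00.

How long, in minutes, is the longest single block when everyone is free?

Gabriel ∩ Bianca: 06:05-09:05, 11:35-13:45.
Gabriel ∩ Bianca ∩ Lila: 06:05-09:05, 11:35-13:45.
Gabriel ∩ Bianca ∩ Lila ∩ Diego: 06:05-09:05, 11:35-13:45.
Gabriel ∩ Bianca ∩ Lila ∩ Diego ∩ Imani: 06:05-09:05, 12:25-13:45.
Gabriel ∩ Bianca ∩ Lila ∩ Diego ∩ Imani ∩ Nadia: 06:05-09:05, 12:25-13:45.
The longest is 06:05-09:05 at 180 minutes.

180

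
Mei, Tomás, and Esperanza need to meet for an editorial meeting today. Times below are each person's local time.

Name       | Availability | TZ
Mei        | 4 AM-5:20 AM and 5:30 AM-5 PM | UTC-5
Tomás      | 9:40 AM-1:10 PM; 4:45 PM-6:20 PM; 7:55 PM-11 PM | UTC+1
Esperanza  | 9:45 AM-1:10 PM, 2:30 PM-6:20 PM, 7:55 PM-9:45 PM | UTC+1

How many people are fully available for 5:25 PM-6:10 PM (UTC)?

1

Mei in UTC: 09:00-10:20, 10:30-22:00 (add 5h to convert from UTC-5).
Tomás in UTC: 08:40-12:10, 15:45-17:20, 18:55-22:00 (subtract 1h to convert from UTC+1).
Esperanza in UTC: 08:45-12:10, 13:30-17:20, 18:55-20:45 (subtract 1h to convert from UTC+1).
Mei can make the full 17:25-18:10 slot — that's 1.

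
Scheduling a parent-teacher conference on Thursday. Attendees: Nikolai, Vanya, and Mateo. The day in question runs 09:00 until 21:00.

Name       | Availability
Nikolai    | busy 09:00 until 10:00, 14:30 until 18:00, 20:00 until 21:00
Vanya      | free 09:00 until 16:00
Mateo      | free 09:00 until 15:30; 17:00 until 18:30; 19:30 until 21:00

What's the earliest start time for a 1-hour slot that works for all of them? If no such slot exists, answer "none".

10:00

Nikolai free: 10:00-14:30, 18:00-20:00 (invert busy blocks within the working day).
Vanya free: 09:00-16:00.
Mateo free: 09:00-15:30, 17:00-18:30, 19:30-21:00.
Nikolai ∩ Vanya: 10:00-14:30.
Nikolai ∩ Vanya ∩ Mateo: 10:00-14:30.
The first common window of at least 60 minutes is 10:00-14:30, so the earliest start is 10:00.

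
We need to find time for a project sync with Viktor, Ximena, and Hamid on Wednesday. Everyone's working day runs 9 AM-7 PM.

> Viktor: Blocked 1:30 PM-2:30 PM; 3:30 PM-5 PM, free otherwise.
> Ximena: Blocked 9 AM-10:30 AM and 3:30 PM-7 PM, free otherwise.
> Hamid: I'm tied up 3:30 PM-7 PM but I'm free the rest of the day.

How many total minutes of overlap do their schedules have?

Viktor free: 09:00-13:30, 14:30-15:30, 17:00-19:00 (invert busy blocks within the working day).
Ximena free: 10:30-15:30 (invert busy blocks within the working day).
Hamid free: 09:00-15:30 (invert busy blocks within the working day).
Viktor ∩ Ximena: 10:30-13:30, 14:30-15:30.
Viktor ∩ Ximena ∩ Hamid: 10:30-13:30, 14:30-15:30.
Those are the intersection windows.
Summing the common windows: 180 + 60 = 240 minutes.

240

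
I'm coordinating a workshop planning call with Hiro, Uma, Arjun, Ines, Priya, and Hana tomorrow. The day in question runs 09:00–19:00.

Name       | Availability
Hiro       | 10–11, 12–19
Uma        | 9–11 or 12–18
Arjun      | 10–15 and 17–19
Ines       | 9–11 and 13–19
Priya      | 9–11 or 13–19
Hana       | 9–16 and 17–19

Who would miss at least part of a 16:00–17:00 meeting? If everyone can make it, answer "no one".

Hiro: free for 16:00-17:00. Uma: free for 16:00-17:00. Arjun: not fully free for 16:00-17:00. Ines: free for 16:00-17:00. Priya: free for 16:00-17:00. Hana: not fully free for 16:00-17:00.

Arjun, Hana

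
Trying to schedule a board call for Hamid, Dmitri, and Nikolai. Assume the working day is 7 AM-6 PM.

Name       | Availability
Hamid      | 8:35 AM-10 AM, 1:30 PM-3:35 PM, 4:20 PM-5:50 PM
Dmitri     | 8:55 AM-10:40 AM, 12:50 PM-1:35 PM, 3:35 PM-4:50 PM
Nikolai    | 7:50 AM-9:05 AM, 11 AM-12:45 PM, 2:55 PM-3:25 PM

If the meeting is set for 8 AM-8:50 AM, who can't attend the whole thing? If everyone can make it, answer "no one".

Hamid: not fully free for 08:00-08:50. Dmitri: not fully free for 08:00-08:50. Nikolai: free for 08:00-08:50.

Dmitri, Hamid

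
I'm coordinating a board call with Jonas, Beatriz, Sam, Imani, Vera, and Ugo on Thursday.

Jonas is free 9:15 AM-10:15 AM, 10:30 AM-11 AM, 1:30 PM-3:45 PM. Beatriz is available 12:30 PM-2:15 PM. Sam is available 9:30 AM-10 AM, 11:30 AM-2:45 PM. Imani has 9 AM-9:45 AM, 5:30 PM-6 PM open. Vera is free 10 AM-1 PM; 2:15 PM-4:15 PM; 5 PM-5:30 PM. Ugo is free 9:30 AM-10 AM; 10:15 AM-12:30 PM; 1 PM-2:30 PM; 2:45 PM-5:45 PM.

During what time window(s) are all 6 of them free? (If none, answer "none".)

Jonas ∩ Beatriz: 13:30-14:15.
Jonas ∩ Beatriz ∩ Sam: 13:30-14:15.
Jonas ∩ Beatriz ∩ Sam ∩ Imani: ∅.
Jonas ∩ Beatriz ∩ Sam ∩ Imani ∩ Vera: ∅.
Jonas ∩ Beatriz ∩ Sam ∩ Imani ∩ Vera ∩ Ugo: ∅.
There is no time when everyone is free.

none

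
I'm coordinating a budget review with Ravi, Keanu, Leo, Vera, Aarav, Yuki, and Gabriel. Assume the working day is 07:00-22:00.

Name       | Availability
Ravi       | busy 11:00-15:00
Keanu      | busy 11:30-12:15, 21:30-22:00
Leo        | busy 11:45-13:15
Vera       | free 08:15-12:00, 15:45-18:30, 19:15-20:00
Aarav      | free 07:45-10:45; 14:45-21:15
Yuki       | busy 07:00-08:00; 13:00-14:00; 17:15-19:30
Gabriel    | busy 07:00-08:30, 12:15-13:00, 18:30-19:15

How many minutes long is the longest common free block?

Ravi free: 07:00-11:00, 15:00-22:00 (invert busy blocks within the working day).
Keanu free: 07:00-11:30, 12:15-21:30 (invert busy blocks within the working day).
Leo free: 07:00-11:45, 13:15-22:00 (invert busy blocks within the working day).
Vera free: 08:15-12:00, 15:45-18:30, 19:15-20:00.
Aarav free: 07:45-10:45, 14:45-21:15.
Yuki free: 08:00-13:00, 14:00-17:15, 19:30-22:00 (invert busy blocks within the working day).
Gabriel free: 08:30-12:15, 13:00-18:30, 19:15-22:00 (invert busy blocks within the working day).
Ravi ∩ Keanu: 07:00-11:00, 15:00-21:30.
Ravi ∩ Keanu ∩ Leo: 07:00-11:00, 15:00-21:30.
Ravi ∩ Keanu ∩ Leo ∩ Vera: 08:15-11:00, 15:45-18:30, 19:15-20:00.
Ravi ∩ Keanu ∩ Leo ∩ Vera ∩ Aarav: 08:15-10:45, 15:45-18:30, 19:15-20:00.
Ravi ∩ Keanu ∩ Leo ∩ Vera ∩ Aarav ∩ Yuki: 08:15-10:45, 15:45-17:15, 19:30-20:00.
Ravi ∩ Keanu ∩ Leo ∩ Vera ∩ Aarav ∩ Yuki ∩ Gabriel: 08:30-10:45, 15:45-17:15, 19:30-20:00.
The longest is 08:30-10:45 at 135 minutes.

135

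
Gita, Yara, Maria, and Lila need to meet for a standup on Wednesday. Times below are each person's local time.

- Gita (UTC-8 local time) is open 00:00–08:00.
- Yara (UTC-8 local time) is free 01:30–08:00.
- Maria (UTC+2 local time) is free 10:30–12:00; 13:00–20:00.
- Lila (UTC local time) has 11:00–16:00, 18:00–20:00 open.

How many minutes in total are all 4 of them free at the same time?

Gita in UTC: 08:00-16:00 (add 8h to convert from UTC-8).
Yara in UTC: 09:30-16:00 (add 8h to convert from UTC-8).
Maria in UTC: 08:30-10:00, 11:00-18:00 (subtract 2h to convert from UTC+2).
Lila in UTC: 11:00-16:00, 18:00-20:00.
Gita ∩ Yara: 09:30-16:00.
Gita ∩ Yara ∩ Maria: 09:30-10:00, 11:00-16:00.
Gita ∩ Yara ∩ Maria ∩ Lila: 11:00-16:00.
Those are the intersection windows.
That's a single block of 300 minutes.

300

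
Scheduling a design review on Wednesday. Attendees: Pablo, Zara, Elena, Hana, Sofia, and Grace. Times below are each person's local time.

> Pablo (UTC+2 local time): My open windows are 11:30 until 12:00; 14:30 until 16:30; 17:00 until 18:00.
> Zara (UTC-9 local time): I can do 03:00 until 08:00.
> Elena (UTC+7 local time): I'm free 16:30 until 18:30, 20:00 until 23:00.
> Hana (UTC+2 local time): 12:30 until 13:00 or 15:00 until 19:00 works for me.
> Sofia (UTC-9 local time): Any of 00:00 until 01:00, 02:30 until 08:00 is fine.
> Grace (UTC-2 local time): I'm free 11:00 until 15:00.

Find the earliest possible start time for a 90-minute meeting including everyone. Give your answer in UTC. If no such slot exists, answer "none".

13:00

Pablo in UTC: 09:30-10:00, 12:30-14:30, 15:00-16:00 (subtract 2h to convert from UTC+2).
Zara in UTC: 12:00-17:00 (add 9h to convert from UTC-9).
Elena in UTC: 09:30-11:30, 13:00-16:00 (subtract 7h to convert from UTC+7).
Hana in UTC: 10:30-11:00, 13:00-17:00 (subtract 2h to convert from UTC+2).
Sofia in UTC: 09:00-10:00, 11:30-17:00 (add 9h to convert from UTC-9).
Grace in UTC: 13:00-17:00 (add 2h to convert from UTC-2).
Pablo ∩ Zara: 12:30-14:30, 15:00-16:00.
Pablo ∩ Zara ∩ Elena: 13:00-14:30, 15:00-16:00.
Pablo ∩ Zara ∩ Elena ∩ Hana: 13:00-14:30, 15:00-16:00.
Pablo ∩ Zara ∩ Elena ∩ Hana ∩ Sofia: 13:00-14:30, 15:00-16:00.
Pablo ∩ Zara ∩ Elena ∩ Hana ∩ Sofia ∩ Grace: 13:00-14:30, 15:00-16:00.
So the common availability across everyone is 13:00-14:30, 15:00-16:00.
The first common window of at least 90 minutes is 13:00-14:30, so the earliest start is 13:00.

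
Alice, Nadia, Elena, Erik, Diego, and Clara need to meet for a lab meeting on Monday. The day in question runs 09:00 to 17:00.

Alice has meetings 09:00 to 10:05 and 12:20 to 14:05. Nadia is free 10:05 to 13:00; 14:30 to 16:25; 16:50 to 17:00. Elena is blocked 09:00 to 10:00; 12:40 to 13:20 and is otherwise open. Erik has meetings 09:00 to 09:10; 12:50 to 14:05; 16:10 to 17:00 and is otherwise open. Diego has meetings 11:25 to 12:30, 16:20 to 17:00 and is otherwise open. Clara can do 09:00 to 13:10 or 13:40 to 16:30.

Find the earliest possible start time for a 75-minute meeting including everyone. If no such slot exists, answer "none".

Alice free: 10:05-12:20, 14:05-17:00 (invert busy blocks within the working day).
Nadia free: 10:05-13:00, 14:30-16:25, 16:50-17:00.
Elena free: 10:00-12:40, 13:20-17:00 (invert busy blocks within the working day).
Erik free: 09:10-12:50, 14:05-16:10 (invert busy blocks within the working day).
Diego free: 09:00-11:25, 12:30-16:20 (invert busy blocks within the working day).
Clara free: 09:00-13:10, 13:40-16:30.
Alice ∩ Nadia: 10:05-12:20, 14:30-16:25, 16:50-17:00.
Alice ∩ Nadia ∩ Elena: 10:05-12:20, 14:30-16:25, 16:50-17:00.
Alice ∩ Nadia ∩ Elena ∩ Erik: 10:05-12:20, 14:30-16:10.
Alice ∩ Nadia ∩ Elena ∩ Erik ∩ Diego: 10:05-11:25, 14:30-16:10.
Alice ∩ Nadia ∩ Elena ∩ Erik ∩ Diego ∩ Clara: 10:05-11:25, 14:30-16:10.
The first common window of at least 75 minutes is 10:05-11:25, so the earliest start is 10:05.

10:05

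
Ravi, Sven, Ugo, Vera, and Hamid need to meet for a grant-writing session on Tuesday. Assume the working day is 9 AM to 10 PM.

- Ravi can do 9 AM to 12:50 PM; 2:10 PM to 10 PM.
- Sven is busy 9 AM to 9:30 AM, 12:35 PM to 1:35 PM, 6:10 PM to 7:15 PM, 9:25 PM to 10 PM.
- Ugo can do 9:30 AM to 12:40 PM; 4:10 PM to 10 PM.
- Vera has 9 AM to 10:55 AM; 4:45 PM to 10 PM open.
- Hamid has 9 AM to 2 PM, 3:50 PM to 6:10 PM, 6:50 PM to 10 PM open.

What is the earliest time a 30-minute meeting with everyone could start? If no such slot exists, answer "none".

Ravi free: 09:00-12:50, 14:10-22:00.
Sven free: 09:30-12:35, 13:35-18:10, 19:15-21:25 (invert busy blocks within the working day).
Ugo free: 09:30-12:40, 16:10-22:00.
Vera free: 09:00-10:55, 16:45-22:00.
Hamid free: 09:00-14:00, 15:50-18:10, 18:50-22:00.
Ravi ∩ Sven: 09:30-12:35, 14:10-18:10, 19:15-21:25.
Ravi ∩ Sven ∩ Ugo: 09:30-12:35, 16:10-18:10, 19:15-21:25.
Ravi ∩ Sven ∩ Ugo ∩ Vera: 09:30-10:55, 16:45-18:10, 19:15-21:25.
Ravi ∩ Sven ∩ Ugo ∩ Vera ∩ Hamid: 09:30-10:55, 16:45-18:10, 19:15-21:25.
Those are the intersection windows.
The first common window of at least 30 minutes is 09:30-10:55, so the earliest start is 09:30.

09:30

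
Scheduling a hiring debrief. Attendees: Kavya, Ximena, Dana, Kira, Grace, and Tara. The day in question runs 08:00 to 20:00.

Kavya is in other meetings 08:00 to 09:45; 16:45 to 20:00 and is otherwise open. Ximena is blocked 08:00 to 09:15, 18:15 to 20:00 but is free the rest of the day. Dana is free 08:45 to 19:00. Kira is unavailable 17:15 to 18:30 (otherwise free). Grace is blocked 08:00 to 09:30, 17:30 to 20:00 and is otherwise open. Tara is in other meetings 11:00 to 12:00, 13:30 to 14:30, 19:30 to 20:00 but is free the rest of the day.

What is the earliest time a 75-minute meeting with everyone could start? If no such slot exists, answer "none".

09:45

Kavya free: 09:45-16:45 (invert busy blocks within the working day).
Ximena free: 09:15-18:15 (invert busy blocks within the working day).
Dana free: 08:45-19:00.
Kira free: 08:00-17:15, 18:30-20:00 (invert busy blocks within the working day).
Grace free: 09:30-17:30 (invert busy blocks within the working day).
Tara free: 08:00-11:00, 12:00-13:30, 14:30-19:30 (invert busy blocks within the working day).
Kavya ∩ Ximena: 09:45-16:45.
Kavya ∩ Ximena ∩ Dana: 09:45-16:45.
Kavya ∩ Ximena ∩ Dana ∩ Kira: 09:45-16:45.
Kavya ∩ Ximena ∩ Dana ∩ Kira ∩ Grace: 09:45-16:45.
Kavya ∩ Ximena ∩ Dana ∩ Kira ∩ Grace ∩ Tara: 09:45-11:00, 12:00-13:30, 14:30-16:45.
Those are the intersection windows.
The first common window of at least 75 minutes is 09:45-11:00, so the earliest start is 09:45.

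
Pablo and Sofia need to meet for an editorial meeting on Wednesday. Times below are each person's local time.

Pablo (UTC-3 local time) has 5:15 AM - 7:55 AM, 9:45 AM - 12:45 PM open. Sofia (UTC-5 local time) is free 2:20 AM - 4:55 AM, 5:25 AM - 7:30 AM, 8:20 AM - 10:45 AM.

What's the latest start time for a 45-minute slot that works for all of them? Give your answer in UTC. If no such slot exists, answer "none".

Pablo in UTC: 08:15-10:55, 12:45-15:45 (add 3h to convert from UTC-3).
Sofia in UTC: 07:20-09:55, 10:25-12:30, 13:20-15:45 (add 5h to convert from UTC-5).
Pablo ∩ Sofia: 08:15-09:55, 10:25-10:55, 13:20-15:45.
The last common window of at least 45 minutes is 13:20-15:45; a 45-minute meeting can start as late as 15:00 and still end by 15:45.

15:00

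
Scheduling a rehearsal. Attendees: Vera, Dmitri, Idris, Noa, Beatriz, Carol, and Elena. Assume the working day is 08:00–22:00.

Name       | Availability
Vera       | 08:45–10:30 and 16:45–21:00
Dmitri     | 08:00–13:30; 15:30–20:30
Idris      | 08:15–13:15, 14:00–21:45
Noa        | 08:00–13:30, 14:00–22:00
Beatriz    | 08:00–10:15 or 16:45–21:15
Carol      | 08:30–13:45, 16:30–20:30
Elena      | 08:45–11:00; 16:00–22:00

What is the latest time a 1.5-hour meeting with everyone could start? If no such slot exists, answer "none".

Vera ∩ Dmitri: 08:45-10:30, 16:45-20:30.
Vera ∩ Dmitri ∩ Idris: 08:45-10:30, 16:45-20:30.
Vera ∩ Dmitri ∩ Idris ∩ Noa: 08:45-10:30, 16:45-20:30.
Vera ∩ Dmitri ∩ Idris ∩ Noa ∩ Beatriz: 08:45-10:15, 16:45-20:30.
Vera ∩ Dmitri ∩ Idris ∩ Noa ∩ Beatriz ∩ Carol: 08:45-10:15, 16:45-20:30.
Vera ∩ Dmitri ∩ Idris ∩ Noa ∩ Beatriz ∩ Carol ∩ Elena: 08:45-10:15, 16:45-20:30.
The last common window of at least 90 minutes is 16:45-20:30; a 90-minute meeting can start as late as 19:00 and still end by 20:30.

19:00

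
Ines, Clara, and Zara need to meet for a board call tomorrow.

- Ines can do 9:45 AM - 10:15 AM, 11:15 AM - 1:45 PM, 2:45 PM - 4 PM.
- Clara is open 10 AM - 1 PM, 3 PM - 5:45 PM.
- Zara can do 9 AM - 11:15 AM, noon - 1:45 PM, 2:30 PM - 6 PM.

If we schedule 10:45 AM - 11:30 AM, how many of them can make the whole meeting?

Clara can make the full 10:45-11:30 slot — that's 1.

1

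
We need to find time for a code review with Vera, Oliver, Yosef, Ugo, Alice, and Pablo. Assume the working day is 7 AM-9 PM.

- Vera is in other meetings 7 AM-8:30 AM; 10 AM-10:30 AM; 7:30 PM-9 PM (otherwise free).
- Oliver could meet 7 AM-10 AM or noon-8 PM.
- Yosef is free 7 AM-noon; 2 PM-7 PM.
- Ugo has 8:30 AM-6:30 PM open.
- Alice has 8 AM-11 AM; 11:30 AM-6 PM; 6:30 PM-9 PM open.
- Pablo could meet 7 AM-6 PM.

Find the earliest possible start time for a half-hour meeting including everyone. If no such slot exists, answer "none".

Vera free: 08:30-10:00, 10:30-19:30 (invert busy blocks within the working day).
Oliver free: 07:00-10:00, 12:00-20:00.
Yosef free: 07:00-12:00, 14:00-19:00.
Ugo free: 08:30-18:30.
Alice free: 08:00-11:00, 11:30-18:00, 18:30-21:00.
Pablo free: 07:00-18:00.
Vera ∩ Oliver: 08:30-10:00, 12:00-19:30.
Vera ∩ Oliver ∩ Yosef: 08:30-10:00, 14:00-19:00.
Vera ∩ Oliver ∩ Yosef ∩ Ugo: 08:30-10:00, 14:00-18:30.
Vera ∩ Oliver ∩ Yosef ∩ Ugo ∩ Alice: 08:30-10:00, 14:00-18:00.
Vera ∩ Oliver ∩ Yosef ∩ Ugo ∩ Alice ∩ Pablo: 08:30-10:00, 14:00-18:00.
Those are the intersection windows.
The first common window of at least 30 minutes is 08:30-10:00, so the earliest start is 08:30.

08:30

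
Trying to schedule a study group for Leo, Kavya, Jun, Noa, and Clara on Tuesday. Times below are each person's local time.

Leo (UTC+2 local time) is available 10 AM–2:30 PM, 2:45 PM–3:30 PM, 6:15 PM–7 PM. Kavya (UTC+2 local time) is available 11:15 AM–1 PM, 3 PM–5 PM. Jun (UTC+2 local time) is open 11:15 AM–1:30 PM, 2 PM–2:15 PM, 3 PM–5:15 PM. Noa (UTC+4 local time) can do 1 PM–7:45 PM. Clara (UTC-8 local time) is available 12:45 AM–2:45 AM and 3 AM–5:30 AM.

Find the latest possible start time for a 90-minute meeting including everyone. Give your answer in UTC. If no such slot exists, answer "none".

Leo in UTC: 08:00-12:30, 12:45-13:30, 16:15-17:00 (subtract 2h to convert from UTC+2).
Kavya in UTC: 09:15-11:00, 13:00-15:00 (subtract 2h to convert from UTC+2).
Jun in UTC: 09:15-11:30, 12:00-12:15, 13:00-15:15 (subtract 2h to convert from UTC+2).
Noa in UTC: 09:00-15:45 (subtract 4h to convert from UTC+4).
Clara in UTC: 08:45-10:45, 11:00-13:30 (add 8h to convert from UTC-8).
Leo ∩ Kavya: 09:15-11:00, 13:00-13:30.
Leo ∩ Kavya ∩ Jun: 09:15-11:00, 13:00-13:30.
Leo ∩ Kavya ∩ Jun ∩ Noa: 09:15-11:00, 13:00-13:30.
Leo ∩ Kavya ∩ Jun ∩ Noa ∩ Clara: 09:15-10:45, 13:00-13:30.
The last common window of at least 90 minutes is 09:15-10:45; a 90-minute meeting can start as late as 09:15 and still end by 10:45.

09:15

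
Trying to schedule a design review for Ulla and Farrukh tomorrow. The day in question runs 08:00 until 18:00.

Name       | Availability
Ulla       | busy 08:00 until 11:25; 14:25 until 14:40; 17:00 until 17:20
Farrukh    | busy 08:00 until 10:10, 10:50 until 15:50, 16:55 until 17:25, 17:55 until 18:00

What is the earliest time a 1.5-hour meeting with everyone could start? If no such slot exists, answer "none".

none

Ulla free: 11:25-14:25, 14:40-17:00, 17:20-18:00 (invert busy blocks within the working day).
Farrukh free: 10:10-10:50, 15:50-16:55, 17:25-17:55 (invert busy blocks within the working day).
Ulla ∩ Farrukh: 15:50-16:55, 17:25-17:55.
No common window is at least 90 minutes long.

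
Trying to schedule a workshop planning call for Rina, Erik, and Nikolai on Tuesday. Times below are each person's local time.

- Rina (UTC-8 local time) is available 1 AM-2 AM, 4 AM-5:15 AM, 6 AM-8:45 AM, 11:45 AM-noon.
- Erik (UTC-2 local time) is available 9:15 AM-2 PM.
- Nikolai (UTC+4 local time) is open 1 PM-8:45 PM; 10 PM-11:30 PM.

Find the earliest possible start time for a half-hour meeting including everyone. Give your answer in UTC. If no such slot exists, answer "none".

Rina in UTC: 09:00-10:00, 12:00-13:15, 14:00-16:45, 19:45-20:00 (add 8h to convert from UTC-8).
Erik in UTC: 11:15-16:00 (add 2h to convert from UTC-2).
Nikolai in UTC: 09:00-16:45, 18:00-19:30 (subtract 4h to convert from UTC+4).
Rina ∩ Erik: 12:00-13:15, 14:00-16:00.
Rina ∩ Erik ∩ Nikolai: 12:00-13:15, 14:00-16:00.
The first common window of at least 30 minutes is 12:00-13:15, so the earliest start is 12:00.

12:00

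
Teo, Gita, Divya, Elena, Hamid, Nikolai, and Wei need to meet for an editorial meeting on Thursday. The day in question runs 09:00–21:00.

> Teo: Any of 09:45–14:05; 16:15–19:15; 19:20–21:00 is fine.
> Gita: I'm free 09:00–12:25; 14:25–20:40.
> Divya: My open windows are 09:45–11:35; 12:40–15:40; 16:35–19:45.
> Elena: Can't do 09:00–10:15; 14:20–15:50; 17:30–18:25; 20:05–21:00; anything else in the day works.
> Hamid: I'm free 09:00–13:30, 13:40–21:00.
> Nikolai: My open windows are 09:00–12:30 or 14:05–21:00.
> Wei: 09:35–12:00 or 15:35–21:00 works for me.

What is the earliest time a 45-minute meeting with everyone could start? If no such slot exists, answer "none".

Teo free: 09:45-14:05, 16:15-19:15, 19:20-21:00.
Gita free: 09:00-12:25, 14:25-20:40.
Divya free: 09:45-11:35, 12:40-15:40, 16:35-19:45.
Elena free: 10:15-14:20, 15:50-17:30, 18:25-20:05 (invert busy blocks within the working day).
Hamid free: 09:00-13:30, 13:40-21:00.
Nikolai free: 09:00-12:30, 14:05-21:00.
Wei free: 09:35-12:00, 15:35-21:00.
Teo ∩ Gita: 09:45-12:25, 16:15-19:15, 19:20-20:40.
Teo ∩ Gita ∩ Divya: 09:45-11:35, 16:35-19:15, 19:20-19:45.
Teo ∩ Gita ∩ Divya ∩ Elena: 10:15-11:35, 16:35-17:30, 18:25-19:15, 19:20-19:45.
Teo ∩ Gita ∩ Divya ∩ Elena ∩ Hamid: 10:15-11:35, 16:35-17:30, 18:25-19:15, 19:20-19:45.
Teo ∩ Gita ∩ Divya ∩ Elena ∩ Hamid ∩ Nikolai: 10:15-11:35, 16:35-17:30, 18:25-19:15, 19:20-19:45.
Teo ∩ Gita ∩ Divya ∩ Elena ∩ Hamid ∩ Nikolai ∩ Wei: 10:15-11:35, 16:35-17:30, 18:25-19:15, 19:20-19:45.
Those are the intersection windows.
The first common window of at least 45 minutes is 10:15-11:35, so the earliest start is 10:15.

10:15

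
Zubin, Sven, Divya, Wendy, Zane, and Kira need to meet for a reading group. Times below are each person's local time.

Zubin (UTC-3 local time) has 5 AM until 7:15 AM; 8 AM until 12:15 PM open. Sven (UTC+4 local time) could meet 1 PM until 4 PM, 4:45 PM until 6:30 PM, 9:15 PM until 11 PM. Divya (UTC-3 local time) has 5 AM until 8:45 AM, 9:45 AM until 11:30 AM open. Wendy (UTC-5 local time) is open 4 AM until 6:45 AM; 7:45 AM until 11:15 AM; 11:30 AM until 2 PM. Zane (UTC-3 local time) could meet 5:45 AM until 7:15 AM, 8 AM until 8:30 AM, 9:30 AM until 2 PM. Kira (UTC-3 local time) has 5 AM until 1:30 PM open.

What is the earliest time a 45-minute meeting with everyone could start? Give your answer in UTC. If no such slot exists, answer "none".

Zubin in UTC: 08:00-10:15, 11:00-15:15 (add 3h to convert from UTC-3).
Sven in UTC: 09:00-12:00, 12:45-14:30, 17:15-19:00 (subtract 4h to convert from UTC+4).
Divya in UTC: 08:00-11:45, 12:45-14:30 (add 3h to convert from UTC-3).
Wendy in UTC: 09:00-11:45, 12:45-16:15, 16:30-19:00 (add 5h to convert from UTC-5).
Zane in UTC: 08:45-10:15, 11:00-11:30, 12:30-17:00 (add 3h to convert from UTC-3).
Kira in UTC: 08:00-16:30 (add 3h to convert from UTC-3).
Zubin ∩ Sven: 09:00-10:15, 11:00-12:00, 12:45-14:30.
Zubin ∩ Sven ∩ Divya: 09:00-10:15, 11:00-11:45, 12:45-14:30.
Zubin ∩ Sven ∩ Divya ∩ Wendy: 09:00-10:15, 11:00-11:45, 12:45-14:30.
Zubin ∩ Sven ∩ Divya ∩ Wendy ∩ Zane: 09:00-10:15, 11:00-11:30, 12:45-14:30.
Zubin ∩ Sven ∩ Divya ∩ Wendy ∩ Zane ∩ Kira: 09:00-10:15, 11:00-11:30, 12:45-14:30.
The first common window of at least 45 minutes is 09:00-10:15, so the earliest start is 09:00.

09:00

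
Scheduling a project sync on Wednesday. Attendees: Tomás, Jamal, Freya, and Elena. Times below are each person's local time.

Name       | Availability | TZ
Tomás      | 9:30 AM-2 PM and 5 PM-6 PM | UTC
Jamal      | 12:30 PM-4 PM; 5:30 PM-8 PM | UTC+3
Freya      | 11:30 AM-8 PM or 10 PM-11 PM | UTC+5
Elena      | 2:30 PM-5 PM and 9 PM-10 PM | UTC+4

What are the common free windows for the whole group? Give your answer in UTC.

Tomás in UTC: 09:30-14:00, 17:00-18:00.
Jamal in UTC: 09:30-13:00, 14:30-17:00 (subtract 3h to convert from UTC+3).
Freya in UTC: 06:30-15:00, 17:00-18:00 (subtract 5h to convert from UTC+5).
Elena in UTC: 10:30-13:00, 17:00-18:00 (subtract 4h to convert from UTC+4).
Tomás ∩ Jamal: 09:30-13:00.
Tomás ∩ Jamal ∩ Freya: 09:30-13:00.
Tomás ∩ Jamal ∩ Freya ∩ Elena: 10:30-13:00.

10:30-13:00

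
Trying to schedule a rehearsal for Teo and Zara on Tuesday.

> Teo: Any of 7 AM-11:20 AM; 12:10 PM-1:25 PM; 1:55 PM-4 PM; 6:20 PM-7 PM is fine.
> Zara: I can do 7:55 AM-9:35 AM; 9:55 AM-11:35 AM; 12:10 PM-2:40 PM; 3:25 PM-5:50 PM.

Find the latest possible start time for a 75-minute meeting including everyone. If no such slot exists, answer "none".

12:10

Teo ∩ Zara: 07:55-09:35, 09:55-11:20, 12:10-13:25, 13:55-14:40, 15:25-16:00.
So the common availability across everyone is 07:55-09:35, 09:55-11:20, 12:10-13:25, 13:55-14:40, 15:25-16:00.
The last common window of at least 75 minutes is 12:10-13:25; a 75-minute meeting can start as late as 12:10 and still end by 13:25.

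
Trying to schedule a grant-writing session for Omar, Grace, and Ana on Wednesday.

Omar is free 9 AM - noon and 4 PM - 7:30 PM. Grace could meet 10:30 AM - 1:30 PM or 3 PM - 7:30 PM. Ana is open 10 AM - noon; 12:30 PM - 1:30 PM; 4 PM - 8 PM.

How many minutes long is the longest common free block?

Omar ∩ Grace: 10:30-12:00, 16:00-19:30.
Omar ∩ Grace ∩ Ana: 10:30-12:00, 16:00-19:30.
So the common availability across everyone is 10:30-12:00, 16:00-19:30.
The longest is 16:00-19:30 at 210 minutes.

210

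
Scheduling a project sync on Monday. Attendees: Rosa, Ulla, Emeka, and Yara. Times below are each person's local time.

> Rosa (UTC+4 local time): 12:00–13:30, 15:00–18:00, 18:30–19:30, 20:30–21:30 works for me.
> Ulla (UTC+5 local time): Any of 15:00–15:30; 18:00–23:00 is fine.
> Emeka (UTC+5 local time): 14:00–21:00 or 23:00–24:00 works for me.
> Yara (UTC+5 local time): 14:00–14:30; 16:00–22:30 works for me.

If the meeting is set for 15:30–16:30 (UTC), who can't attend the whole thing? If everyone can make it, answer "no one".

Rosa in UTC: 08:00-09:30, 11:00-14:00, 14:30-15:30, 16:30-17:30 (subtract 4h to convert from UTC+4).
Ulla in UTC: 10:00-10:30, 13:00-18:00 (subtract 5h to convert from UTC+5).
Emeka in UTC: 09:00-16:00, 18:00-19:00 (subtract 5h to convert from UTC+5).
Yara in UTC: 09:00-09:30, 11:00-17:30 (subtract 5h to convert from UTC+5).
Rosa: not fully free for 15:30-16:30. Ulla: free for 15:30-16:30. Emeka: not fully free for 15:30-16:30. Yara: free for 15:30-16:30.

Emeka, Rosa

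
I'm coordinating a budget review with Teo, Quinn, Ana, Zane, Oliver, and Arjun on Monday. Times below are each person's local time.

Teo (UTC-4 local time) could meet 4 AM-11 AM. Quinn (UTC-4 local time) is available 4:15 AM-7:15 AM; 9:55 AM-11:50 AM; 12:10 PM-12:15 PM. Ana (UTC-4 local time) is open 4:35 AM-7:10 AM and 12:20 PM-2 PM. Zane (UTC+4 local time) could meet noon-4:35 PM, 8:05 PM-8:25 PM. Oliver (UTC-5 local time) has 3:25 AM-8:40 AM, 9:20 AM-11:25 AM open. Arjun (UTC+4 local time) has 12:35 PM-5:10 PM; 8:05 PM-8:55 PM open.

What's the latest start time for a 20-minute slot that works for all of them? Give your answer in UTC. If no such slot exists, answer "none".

10:50

Teo in UTC: 08:00-15:00 (add 4h to convert from UTC-4).
Quinn in UTC: 08:15-11:15, 13:55-15:50, 16:10-16:15 (add 4h to convert from UTC-4).
Ana in UTC: 08:35-11:10, 16:20-18:00 (add 4h to convert from UTC-4).
Zane in UTC: 08:00-12:35, 16:05-16:25 (subtract 4h to convert from UTC+4).
Oliver in UTC: 08:25-13:40, 14:20-16:25 (add 5h to convert from UTC-5).
Arjun in UTC: 08:35-13:10, 16:05-16:55 (subtract 4h to convert from UTC+4).
Teo ∩ Quinn: 08:15-11:15, 13:55-15:00.
Teo ∩ Quinn ∩ Ana: 08:35-11:10.
Teo ∩ Quinn ∩ Ana ∩ Zane: 08:35-11:10.
Teo ∩ Quinn ∩ Ana ∩ Zane ∩ Oliver: 08:35-11:10.
Teo ∩ Quinn ∩ Ana ∩ Zane ∩ Oliver ∩ Arjun: 08:35-11:10.
Those are the intersection windows.
The last common window of at least 20 minutes is 08:35-11:10; a 20-minute meeting can start as late as 10:50 and still end by 11:10.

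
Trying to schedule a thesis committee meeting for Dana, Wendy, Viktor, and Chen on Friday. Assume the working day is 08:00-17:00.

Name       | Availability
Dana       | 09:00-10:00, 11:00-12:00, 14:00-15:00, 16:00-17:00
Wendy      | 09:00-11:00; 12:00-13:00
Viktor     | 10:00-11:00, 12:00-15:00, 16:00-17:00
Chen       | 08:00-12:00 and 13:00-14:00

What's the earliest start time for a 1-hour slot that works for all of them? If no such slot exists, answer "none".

Dana ∩ Wendy: 09:00-10:00.
Dana ∩ Wendy ∩ Viktor: ∅.
Dana ∩ Wendy ∩ Viktor ∩ Chen: ∅.
There is no time when everyone is free.
No common window is at least 60 minutes long.

none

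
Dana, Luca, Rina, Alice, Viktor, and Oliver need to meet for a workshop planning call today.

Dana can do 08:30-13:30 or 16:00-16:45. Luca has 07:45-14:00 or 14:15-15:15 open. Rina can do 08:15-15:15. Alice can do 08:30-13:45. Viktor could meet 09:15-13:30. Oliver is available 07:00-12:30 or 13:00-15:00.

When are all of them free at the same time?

Dana ∩ Luca: 08:30-13:30.
Dana ∩ Luca ∩ Rina: 08:30-13:30.
Dana ∩ Luca ∩ Rina ∩ Alice: 08:30-13:30.
Dana ∩ Luca ∩ Rina ∩ Alice ∩ Viktor: 09:15-13:30.
Dana ∩ Luca ∩ Rina ∩ Alice ∩ Viktor ∩ Oliver: 09:15-12:30, 13:00-13:30.

09:15-12:30, 13:00-13:30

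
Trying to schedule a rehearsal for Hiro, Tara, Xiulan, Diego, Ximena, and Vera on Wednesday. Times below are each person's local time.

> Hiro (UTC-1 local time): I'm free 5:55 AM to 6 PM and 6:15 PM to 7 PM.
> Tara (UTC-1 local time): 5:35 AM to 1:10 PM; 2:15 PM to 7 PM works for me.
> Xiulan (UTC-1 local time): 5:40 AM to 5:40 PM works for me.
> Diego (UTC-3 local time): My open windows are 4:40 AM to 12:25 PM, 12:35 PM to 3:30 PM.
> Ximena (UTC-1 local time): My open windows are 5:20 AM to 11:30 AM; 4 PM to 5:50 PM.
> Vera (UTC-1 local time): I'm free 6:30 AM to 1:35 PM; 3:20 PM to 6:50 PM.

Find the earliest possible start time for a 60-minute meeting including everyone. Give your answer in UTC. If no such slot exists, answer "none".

Hiro in UTC: 06:55-19:00, 19:15-20:00 (add 1h to convert from UTC-1).
Tara in UTC: 06:35-14:10, 15:15-20:00 (add 1h to convert from UTC-1).
Xiulan in UTC: 06:40-18:40 (add 1h to convert from UTC-1).
Diego in UTC: 07:40-15:25, 15:35-18:30 (add 3h to convert from UTC-3).
Ximena in UTC: 06:20-12:30, 17:00-18:50 (add 1h to convert from UTC-1).
Vera in UTC: 07:30-14:35, 16:20-19:50 (add 1h to convert from UTC-1).
Hiro ∩ Tara: 06:55-14:10, 15:15-19:00, 19:15-20:00.
Hiro ∩ Tara ∩ Xiulan: 06:55-14:10, 15:15-18:40.
Hiro ∩ Tara ∩ Xiulan ∩ Diego: 07:40-14:10, 15:15-15:25, 15:35-18:30.
Hiro ∩ Tara ∩ Xiulan ∩ Diego ∩ Ximena: 07:40-12:30, 17:00-18:30.
Hiro ∩ Tara ∩ Xiulan ∩ Diego ∩ Ximena ∩ Vera: 07:40-12:30, 17:00-18:30.
Those are the intersection windows.
The first common window of at least 60 minutes is 07:40-12:30, so the earliest start is 07:40.

07:40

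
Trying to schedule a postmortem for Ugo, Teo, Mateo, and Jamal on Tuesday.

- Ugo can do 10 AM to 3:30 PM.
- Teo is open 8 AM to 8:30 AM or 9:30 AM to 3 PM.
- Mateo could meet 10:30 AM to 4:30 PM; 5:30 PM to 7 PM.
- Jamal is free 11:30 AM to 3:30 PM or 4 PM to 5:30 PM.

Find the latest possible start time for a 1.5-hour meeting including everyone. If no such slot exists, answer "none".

Ugo ∩ Teo: 10:00-15:00.
Ugo ∩ Teo ∩ Mateo: 10:30-15:00.
Ugo ∩ Teo ∩ Mateo ∩ Jamal: 11:30-15:00.
The last common window of at least 90 minutes is 11:30-15:00; a 90-minute meeting can start as late as 13:30 and still end by 15:00.

13:30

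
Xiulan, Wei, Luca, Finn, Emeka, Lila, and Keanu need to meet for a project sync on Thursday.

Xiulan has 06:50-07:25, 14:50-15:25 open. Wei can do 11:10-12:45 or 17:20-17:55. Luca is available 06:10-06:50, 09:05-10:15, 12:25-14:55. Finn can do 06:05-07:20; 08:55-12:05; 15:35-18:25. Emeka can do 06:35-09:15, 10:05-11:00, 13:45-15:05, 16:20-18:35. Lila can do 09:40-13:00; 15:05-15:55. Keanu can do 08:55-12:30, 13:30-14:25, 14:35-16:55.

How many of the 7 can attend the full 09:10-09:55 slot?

Luca, Finn, and Keanu can make the full 09:10-09:55 slot — that's 3.

3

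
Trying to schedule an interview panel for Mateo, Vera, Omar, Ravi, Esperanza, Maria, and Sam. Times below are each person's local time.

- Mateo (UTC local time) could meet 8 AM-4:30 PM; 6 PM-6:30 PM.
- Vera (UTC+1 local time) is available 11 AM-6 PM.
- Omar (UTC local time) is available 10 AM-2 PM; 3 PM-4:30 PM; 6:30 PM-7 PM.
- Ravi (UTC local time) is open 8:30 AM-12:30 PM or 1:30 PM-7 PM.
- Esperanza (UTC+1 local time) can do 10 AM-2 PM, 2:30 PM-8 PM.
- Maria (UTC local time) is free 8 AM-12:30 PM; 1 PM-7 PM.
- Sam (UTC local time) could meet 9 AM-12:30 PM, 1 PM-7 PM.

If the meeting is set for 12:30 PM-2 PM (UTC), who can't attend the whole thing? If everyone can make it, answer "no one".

Esperanza, Maria, Ravi, Sam

Mateo in UTC: 08:00-16:30, 18:00-18:30.
Vera in UTC: 10:00-17:00 (subtract 1h to convert from UTC+1).
Omar in UTC: 10:00-14:00, 15:00-16:30, 18:30-19:00.
Ravi in UTC: 08:30-12:30, 13:30-19:00.
Esperanza in UTC: 09:00-13:00, 13:30-19:00 (subtract 1h to convert from UTC+1).
Maria in UTC: 08:00-12:30, 13:00-19:00.
Sam in UTC: 09:00-12:30, 13:00-19:00.
Mateo: free for 12:30-14:00. Vera: free for 12:30-14:00. Omar: free for 12:30-14:00. Ravi: not fully free for 12:30-14:00. Esperanza: not fully free for 12:30-14:00. Maria: not fully free for 12:30-14:00. Sam: not fully free for 12:30-14:00.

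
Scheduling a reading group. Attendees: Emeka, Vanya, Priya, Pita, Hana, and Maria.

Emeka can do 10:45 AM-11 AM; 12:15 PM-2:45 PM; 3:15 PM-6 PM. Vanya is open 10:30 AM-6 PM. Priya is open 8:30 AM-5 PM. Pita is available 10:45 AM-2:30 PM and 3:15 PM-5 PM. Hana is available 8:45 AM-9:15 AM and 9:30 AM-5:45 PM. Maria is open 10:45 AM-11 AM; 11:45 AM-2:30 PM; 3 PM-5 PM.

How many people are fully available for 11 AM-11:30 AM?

Vanya, Priya, Pita, and Hana can make the full 11:00-11:30 slot — that's 4.

4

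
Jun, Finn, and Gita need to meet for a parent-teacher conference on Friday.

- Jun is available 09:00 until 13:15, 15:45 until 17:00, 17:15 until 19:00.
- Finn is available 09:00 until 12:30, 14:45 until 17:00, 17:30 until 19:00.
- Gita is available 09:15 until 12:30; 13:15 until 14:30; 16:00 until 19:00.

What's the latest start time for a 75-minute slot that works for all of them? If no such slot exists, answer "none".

17:45

Jun ∩ Finn: 09:00-12:30, 15:45-17:00, 17:30-19:00.
Jun ∩ Finn ∩ Gita: 09:15-12:30, 16:00-17:00, 17:30-19:00.
Those are the intersection windows.
The last common window of at least 75 minutes is 17:30-19:00; a 75-minute meeting can start as late as 17:45 and still end by 19:00.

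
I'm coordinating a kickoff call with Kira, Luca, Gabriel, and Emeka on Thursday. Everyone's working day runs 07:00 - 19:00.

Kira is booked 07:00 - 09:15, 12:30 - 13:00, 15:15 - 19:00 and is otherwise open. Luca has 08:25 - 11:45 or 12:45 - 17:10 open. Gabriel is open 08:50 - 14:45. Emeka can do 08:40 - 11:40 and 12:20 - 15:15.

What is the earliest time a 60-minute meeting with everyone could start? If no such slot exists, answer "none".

09:15

Kira free: 09:15-12:30, 13:00-15:15 (invert busy blocks within the working day).
Luca free: 08:25-11:45, 12:45-17:10.
Gabriel free: 08:50-14:45.
Emeka free: 08:40-11:40, 12:20-15:15.
Kira ∩ Luca: 09:15-11:45, 13:00-15:15.
Kira ∩ Luca ∩ Gabriel: 09:15-11:45, 13:00-14:45.
Kira ∩ Luca ∩ Gabriel ∩ Emeka: 09:15-11:40, 13:00-14:45.
The first common window of at least 60 minutes is 09:15-11:40, so the earliest start is 09:15.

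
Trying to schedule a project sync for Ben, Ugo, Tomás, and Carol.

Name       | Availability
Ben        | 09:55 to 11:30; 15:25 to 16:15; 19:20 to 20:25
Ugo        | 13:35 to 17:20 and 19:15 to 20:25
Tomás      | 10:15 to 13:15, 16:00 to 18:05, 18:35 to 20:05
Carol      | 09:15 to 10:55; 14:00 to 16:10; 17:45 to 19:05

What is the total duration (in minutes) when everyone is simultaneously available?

Ben ∩ Ugo: 15:25-16:15, 19:20-20:25.
Ben ∩ Ugo ∩ Tomás: 16:00-16:15, 19:20-20:05.
Ben ∩ Ugo ∩ Tomás ∩ Carol: 16:00-16:10.
That's a single block of 10 minutes.

10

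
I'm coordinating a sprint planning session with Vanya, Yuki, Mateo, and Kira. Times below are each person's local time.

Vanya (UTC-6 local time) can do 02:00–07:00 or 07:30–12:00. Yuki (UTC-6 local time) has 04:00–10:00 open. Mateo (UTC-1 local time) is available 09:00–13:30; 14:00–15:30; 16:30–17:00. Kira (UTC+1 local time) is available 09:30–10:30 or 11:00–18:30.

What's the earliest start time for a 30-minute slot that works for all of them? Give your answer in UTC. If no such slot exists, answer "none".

10:00

Vanya in UTC: 08:00-13:00, 13:30-18:00 (add 6h to convert from UTC-6).
Yuki in UTC: 10:00-16:00 (add 6h to convert from UTC-6).
Mateo in UTC: 10:00-14:30, 15:00-16:30, 17:30-18:00 (add 1h to convert from UTC-1).
Kira in UTC: 08:30-09:30, 10:00-17:30 (subtract 1h to convert from UTC+1).
Vanya ∩ Yuki: 10:00-13:00, 13:30-16:00.
Vanya ∩ Yuki ∩ Mateo: 10:00-13:00, 13:30-14:30, 15:00-16:00.
Vanya ∩ Yuki ∩ Mateo ∩ Kira: 10:00-13:00, 13:30-14:30, 15:00-16:00.
So the common availability across everyone is 10:00-13:00, 13:30-14:30, 15:00-16:00.
The first common window of at least 30 minutes is 10:00-13:00, so the earliest start is 10:00.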